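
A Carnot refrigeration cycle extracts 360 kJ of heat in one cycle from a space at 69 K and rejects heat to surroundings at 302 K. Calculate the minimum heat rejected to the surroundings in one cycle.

For a reversible cycle Q_H/Q_C = T_H/T_C, so Q_H = Q_C·T_H/T_C = 360 × 302.00/69.00 = 1576 kJ.

Q_H ≈ 1576 kJ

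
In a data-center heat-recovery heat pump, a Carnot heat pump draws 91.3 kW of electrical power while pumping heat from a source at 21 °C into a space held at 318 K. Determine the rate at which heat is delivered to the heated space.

Q̇_H ≈ 1217 kW

T_C = 21 °C → 21 + 273.15 = 294.15 K.
COP_HP = T_H/(T_H − T_C) = 318.00/23.85 = 13.3333.
Q_H = COP_HP · W = 13.3333 × 91.3 = 1217 kW.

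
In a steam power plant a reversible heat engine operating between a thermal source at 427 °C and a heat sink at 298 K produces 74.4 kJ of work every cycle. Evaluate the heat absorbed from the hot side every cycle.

Q_H ≈ 130 kJ

T_H = 427 °C → 427 + 273.15 = 700.15 K.
Carnot efficiency: η = 1 − T_C/T_H = 1 − 298.00/700.15 = 0.5744.
Q_H = W/η = 74.4/0.5744 = 130 kJ.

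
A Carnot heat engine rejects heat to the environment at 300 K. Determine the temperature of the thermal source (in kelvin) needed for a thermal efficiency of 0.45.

From η = 1 − T_C/T_H, solving for T_H gives T_H = T_C/(1 − η) = 300.00/(1 − 0.45) = 545.5 K.

T_H ≈ 545.5 K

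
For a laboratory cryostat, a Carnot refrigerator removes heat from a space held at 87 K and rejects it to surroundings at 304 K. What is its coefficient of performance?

COP_R ≈ 0.401

COP_R = T_C/(T_H − T_C) = 87.00/(304.00 − 87.00) = 0.401.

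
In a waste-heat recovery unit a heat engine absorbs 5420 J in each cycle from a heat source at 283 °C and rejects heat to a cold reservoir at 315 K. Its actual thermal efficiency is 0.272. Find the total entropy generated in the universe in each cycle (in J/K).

T_H = 283 °C → 283 + 273.15 = 556.15 K.
W = η·Q_H = 0.272 × 5420 = 1474 J, so Q_C = Q_H − W = 3946 J.
Entropy balance on the reservoirs: −Q_H/T_H = -9.746 J/K, +Q_C/T_C = 12.53 J/K.
ΔS_univ = −Q_H/T_H + Q_C/T_C = 2.78 J/K (> 0, since η = 0.272 < η_Carnot = 0.434).

ΔS_univ ≈ 2.78 J/K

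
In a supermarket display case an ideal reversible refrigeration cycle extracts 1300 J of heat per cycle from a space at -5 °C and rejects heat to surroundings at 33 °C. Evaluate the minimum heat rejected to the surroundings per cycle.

T_H = 33 °C → 33 + 273.15 = 306.15 K.
T_C = -5 °C → -5 + 273.15 = 268.15 K.
For a reversible cycle Q_H/Q_C = T_H/T_C, so Q_H = Q_C·T_H/T_C = 1300 × 306.15/268.15 = 1484 J.

Q_H ≈ 1484 J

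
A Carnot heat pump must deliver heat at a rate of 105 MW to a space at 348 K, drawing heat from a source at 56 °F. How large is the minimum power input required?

T_C = 56 °F → (56 − 32) × 5/9 = 13.33 °C = 286.48 K.
The Carnot heat-pump COP is COP_HP = T_H/(T_H − T_C) = 348.00/61.52 = 5.6570.
W = Q_H/COP_HP = 105/5.6570 = 18.56 MW.

Ẇ_in ≈ 18.56 MW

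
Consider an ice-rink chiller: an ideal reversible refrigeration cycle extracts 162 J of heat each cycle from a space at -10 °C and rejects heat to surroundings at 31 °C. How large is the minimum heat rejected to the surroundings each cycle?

Q_H ≈ 187 J

T_H = 31 °C → 31 + 273.15 = 304.15 K.
T_C = -10 °C → -10 + 273.15 = 263.15 K.
For a reversible cycle Q_H/Q_C = T_H/T_C, so Q_H = Q_C·T_H/T_C = 162 × 304.15/263.15 = 187 J.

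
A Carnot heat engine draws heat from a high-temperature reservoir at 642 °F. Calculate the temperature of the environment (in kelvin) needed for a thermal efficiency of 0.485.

T_H = 642 °F → (642 − 32) × 5/9 = 338.89 °C = 612.04 K.
From η = 1 − T_C/T_H, T_C = T_H·(1 − η) = 612.04 × (1 − 0.485) = 315.2 K.

T_C ≈ 315.2 K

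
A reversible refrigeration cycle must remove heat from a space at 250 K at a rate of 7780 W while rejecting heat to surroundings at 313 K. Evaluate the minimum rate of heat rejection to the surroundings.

Q̇_H ≈ 9741 W

For a reversible cycle Q_H/Q_C = T_H/T_C, so Q_H = Q_C·T_H/T_C = 7780 × 313.00/250.00 = 9741 W.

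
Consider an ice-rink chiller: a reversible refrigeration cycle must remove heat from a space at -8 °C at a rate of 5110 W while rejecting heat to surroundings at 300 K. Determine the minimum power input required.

T_C = -8 °C → -8 + 273.15 = 265.15 K.
For a reversible refrigerator, COP_R = T_C/(T_H − T_C) = 265.15/34.85 = 7.6083.
W = Q_C/COP_R = 5110/7.6083 = 671.6 W.

Ẇ_in ≈ 671.6 W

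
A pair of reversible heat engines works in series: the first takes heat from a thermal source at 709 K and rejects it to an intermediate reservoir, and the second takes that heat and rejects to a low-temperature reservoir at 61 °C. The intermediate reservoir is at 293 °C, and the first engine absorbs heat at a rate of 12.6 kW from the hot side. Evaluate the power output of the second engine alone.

Ẇ₂ ≈ 4.12 kW

T_C = 61 °C → 61 + 273.15 = 334.15 K.
T_m = 293 °C → 293 + 273.15 = 566.15 K.
Heat entering the second stage: Q_m = Q_H·(T_m/T_H) = 12.6 × 566.15/709.00 = 10.1 kW.
Second-stage efficiency η₂ = 1 − T_C/T_m = 1 − 334.15/566.15 = 0.4098, so W₂ = η₂·Q_m = 4.12 kW.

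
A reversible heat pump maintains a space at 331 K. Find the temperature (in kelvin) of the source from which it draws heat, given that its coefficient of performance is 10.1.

T_C ≈ 298.2 K

COP_HP = T_H/(T_H − T_C) ⇒ T_C = T_H·(COP_HP − 1)/COP_HP = 331.00 × (10.1 − 1)/10.1 = 298.2 K.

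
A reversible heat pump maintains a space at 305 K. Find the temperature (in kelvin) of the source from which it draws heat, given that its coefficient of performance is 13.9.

T_C ≈ 283 K

COP_HP = T_H/(T_H − T_C) ⇒ T_C = T_H·(COP_HP − 1)/COP_HP = 305.00 × (13.9 − 1)/13.9 = 283 K.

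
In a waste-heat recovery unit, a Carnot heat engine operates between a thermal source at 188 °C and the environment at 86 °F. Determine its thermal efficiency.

η ≈ 0.343

T_H = 188 °C → 188 + 273.15 = 461.15 K.
T_C = 86 °F → (86 − 32) × 5/9 = 30.00 °C = 303.15 K.
For a reversible engine, η = 1 − T_C/T_H = 1 − 303.15/461.15 = 0.343.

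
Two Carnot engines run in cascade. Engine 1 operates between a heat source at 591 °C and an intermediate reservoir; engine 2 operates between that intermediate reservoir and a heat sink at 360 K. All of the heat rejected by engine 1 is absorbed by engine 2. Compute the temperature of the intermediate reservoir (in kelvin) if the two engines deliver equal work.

T_m ≈ 612 K

T_H = 591 °C → 591 + 273.15 = 864.15 K.
For reversible stages Q_m = Q_H·(T_m/T_H). Setting W₁ = Q_H(1 − T_m/T_H) equal to W₂ = Q_m(1 − T_C/T_m) = Q_H·(T_m − T_C)/T_H gives T_H − T_m = T_m − T_C, so T_m = (T_H + T_C)/2 = (864.15 + 360.00)/2 = 612 K.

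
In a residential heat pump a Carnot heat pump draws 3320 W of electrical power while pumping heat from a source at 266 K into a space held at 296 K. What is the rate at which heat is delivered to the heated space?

Q̇_H ≈ 32800 W

For a reversible heat pump, COP_HP = T_H/(T_H − T_C) = 296.00/30.00 = 9.8667.
Q_H = COP_HP · W = 9.8667 × 3320 = 32800 W.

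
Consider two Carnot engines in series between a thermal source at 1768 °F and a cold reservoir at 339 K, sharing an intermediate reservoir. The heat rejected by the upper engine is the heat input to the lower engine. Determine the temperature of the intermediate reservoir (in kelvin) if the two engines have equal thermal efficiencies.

T_H = 1768 °F → (1768 − 32) × 5/9 = 964.44 °C = 1237.59 K.
Equal efficiencies require 1 − T_m/T_H = 1 − T_C/T_m, i.e. T_m/T_H = T_C/T_m, so T_m = √(T_H·T_C) = √(1237.59 × 339.00) = 648 K.

T_m ≈ 648 K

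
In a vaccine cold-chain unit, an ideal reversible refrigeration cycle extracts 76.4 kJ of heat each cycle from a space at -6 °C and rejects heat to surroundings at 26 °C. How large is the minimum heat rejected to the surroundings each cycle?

T_H = 26 °C → 26 + 273.15 = 299.15 K.
T_C = -6 °C → -6 + 273.15 = 267.15 K.
For a reversible cycle Q_H/Q_C = T_H/T_C, so Q_H = Q_C·T_H/T_C = 76.4 × 299.15/267.15 = 85.6 kJ.

Q_H ≈ 85.6 kJ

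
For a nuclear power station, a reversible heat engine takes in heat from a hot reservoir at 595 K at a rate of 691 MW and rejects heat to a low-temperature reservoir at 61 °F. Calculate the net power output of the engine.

T_C = 61 °F → (61 − 32) × 5/9 = 16.11 °C = 289.26 K.
For a reversible engine, η = 1 − T_C/T_H = 1 − 289.26/595.00 = 0.5138.
W = η·Q_H = 0.5138 × 691 = 355.1 MW.

Ẇ ≈ 355.1 MW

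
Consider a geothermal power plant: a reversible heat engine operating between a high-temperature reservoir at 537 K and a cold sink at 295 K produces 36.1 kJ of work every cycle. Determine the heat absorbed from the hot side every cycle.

Q_H ≈ 80.11 kJ

Carnot efficiency: η = 1 − T_C/T_H = 1 − 295.00/537.00 = 0.4507.
Q_H = W/η = 36.1/0.4507 = 80.11 kJ.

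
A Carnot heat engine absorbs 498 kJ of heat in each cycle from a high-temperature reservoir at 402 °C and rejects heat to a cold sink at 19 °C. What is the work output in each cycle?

W ≈ 282.5 kJ

T_H = 402 °C → 402 + 273.15 = 675.15 K.
T_C = 19 °C → 19 + 273.15 = 292.15 K.
Carnot efficiency: η = 1 − T_C/T_H = 1 − 292.15/675.15 = 0.5673.
W = η·Q_H = 0.5673 × 498 = 282.5 kJ.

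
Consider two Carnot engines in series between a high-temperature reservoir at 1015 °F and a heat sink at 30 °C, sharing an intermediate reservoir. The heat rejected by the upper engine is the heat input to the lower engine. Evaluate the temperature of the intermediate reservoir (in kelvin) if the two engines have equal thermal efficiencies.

T_m ≈ 498.4 K

T_H = 1015 °F → (1015 − 32) × 5/9 = 546.11 °C = 819.26 K.
T_C = 30 °C → 30 + 273.15 = 303.15 K.
Equal efficiencies require 1 − T_m/T_H = 1 − T_C/T_m, i.e. T_m/T_H = T_C/T_m, so T_m = √(T_H·T_C) = √(819.26 × 303.15) = 498.4 K.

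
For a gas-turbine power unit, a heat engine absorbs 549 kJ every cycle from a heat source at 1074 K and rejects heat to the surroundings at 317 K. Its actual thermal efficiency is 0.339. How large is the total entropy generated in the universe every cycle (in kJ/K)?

ΔS_univ ≈ 0.634 kJ/K

W = η·Q_H = 0.339 × 549 = 186.1 kJ, so Q_C = Q_H − W = 362.9 kJ.
Reservoir entropy changes: ΔS_H = −Q_H/T_H = −549/1074.00 = -0.5112 kJ/K and ΔS_C = +Q_C/T_C = 362.9/317.00 = 1.145 kJ/K.
ΔS_univ = −Q_H/T_H + Q_C/T_C = 0.634 kJ/K (> 0, since η = 0.339 < η_Carnot = 0.705).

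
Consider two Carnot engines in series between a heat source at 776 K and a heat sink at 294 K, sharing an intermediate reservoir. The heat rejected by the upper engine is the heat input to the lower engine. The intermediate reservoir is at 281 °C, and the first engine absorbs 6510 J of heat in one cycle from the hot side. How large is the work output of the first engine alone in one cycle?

W₁ ≈ 1860 J

T_m = 281 °C → 281 + 273.15 = 554.15 K.
First-stage efficiency η₁ = 1 − T_m/T_H = 1 − 554.15/776.00 = 0.2859.
W₁ = η₁·Q_H = 0.2859 × 6510 = 1860 J.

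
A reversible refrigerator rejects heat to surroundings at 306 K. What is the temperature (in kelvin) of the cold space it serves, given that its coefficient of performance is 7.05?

COP_R = T_C/(T_H − T_C) ⇒ T_C = T_H·COP_R/(1 + COP_R) = 306.00 × 7.05/(1 + 7.05) = 268 K.

T_C ≈ 268 K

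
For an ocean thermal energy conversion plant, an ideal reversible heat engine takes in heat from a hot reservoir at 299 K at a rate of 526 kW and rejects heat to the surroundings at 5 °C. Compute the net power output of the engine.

T_C = 5 °C → 5 + 273.15 = 278.15 K.
η_rev = 1 − T_C/T_H = 1 − 278.15/299.00 = 0.0697.
W = η·Q_H = 0.0697 × 526 = 36.7 kW.

Ẇ ≈ 36.7 kW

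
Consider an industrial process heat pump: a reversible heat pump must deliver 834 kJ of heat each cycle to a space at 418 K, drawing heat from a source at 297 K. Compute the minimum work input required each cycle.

W_in ≈ 241 kJ

COP_HP = T_H/(T_H − T_C) = 418.00/121.00 = 3.4545.
W = Q_H/COP_HP = 834/3.4545 = 241 kJ.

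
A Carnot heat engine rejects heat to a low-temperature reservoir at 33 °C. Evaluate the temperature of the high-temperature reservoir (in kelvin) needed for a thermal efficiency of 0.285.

T_C = 33 °C → 33 + 273.15 = 306.15 K.
From η = 1 − T_C/T_H, solving for T_H gives T_H = T_C/(1 − η) = 306.15/(1 − 0.285) = 428 K.

T_H ≈ 428 K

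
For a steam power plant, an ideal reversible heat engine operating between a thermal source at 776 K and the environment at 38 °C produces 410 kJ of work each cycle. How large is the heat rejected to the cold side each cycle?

Q_C ≈ 274 kJ

T_C = 38 °C → 38 + 273.15 = 311.15 K.
Since the cycle is reversible, η = 1 − T_C/T_H = 1 − 311.15/776.00 = 0.5990.
Since Q_C/Q_H = T_C/T_H and Q_H = W/η, Q_C = W·T_C/(T_H − T_C) = 410 × 311.15/464.85 = 274 kJ.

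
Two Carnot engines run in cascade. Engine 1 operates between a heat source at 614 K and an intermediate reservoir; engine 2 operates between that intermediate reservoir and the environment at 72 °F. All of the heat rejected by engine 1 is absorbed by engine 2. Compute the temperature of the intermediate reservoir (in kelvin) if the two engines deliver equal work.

T_C = 72 °F → (72 − 32) × 5/9 = 22.22 °C = 295.37 K.
For reversible stages Q_m = Q_H·(T_m/T_H). Setting W₁ = Q_H(1 − T_m/T_H) equal to W₂ = Q_m(1 − T_C/T_m) = Q_H·(T_m − T_C)/T_H gives T_H − T_m = T_m − T_C, so T_m = (T_H + T_C)/2 = (614.00 + 295.37)/2 = 454.7 K.

T_m ≈ 454.7 K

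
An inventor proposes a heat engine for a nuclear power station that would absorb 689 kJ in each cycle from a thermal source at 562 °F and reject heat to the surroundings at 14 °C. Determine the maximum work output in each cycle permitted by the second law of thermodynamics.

T_H = 562 °F → (562 − 32) × 5/9 = 294.44 °C = 567.59 K.
T_C = 14 °C → 14 + 273.15 = 287.15 K.
No engine can exceed the Carnot limit: η_max = 1 − T_C/T_H = 1 − 287.15/567.59 = 0.4941.
W_max = η_max · Q_H = 0.4941 × 689 = 340.4 kJ.

W_max ≈ 340.4 kJ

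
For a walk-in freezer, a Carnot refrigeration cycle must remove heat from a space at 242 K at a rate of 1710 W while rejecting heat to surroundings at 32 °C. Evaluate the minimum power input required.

T_H = 32 °C → 32 + 273.15 = 305.15 K.
COP_R = T_C/(T_H − T_C) = 242.00/63.15 = 3.8321.
W = Q_C/COP_R = 1710/3.8321 = 446 W.

Ẇ_in ≈ 446 W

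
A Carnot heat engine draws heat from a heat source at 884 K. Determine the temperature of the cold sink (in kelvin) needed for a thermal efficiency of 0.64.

T_C ≈ 318 K

From η = 1 − T_C/T_H, T_C = T_H·(1 − η) = 884.00 × (1 − 0.64) = 318 K.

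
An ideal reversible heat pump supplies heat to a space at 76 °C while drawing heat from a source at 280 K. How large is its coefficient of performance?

T_H = 76 °C → 76 + 273.15 = 349.15 K.
For a reversible heat pump, COP_HP = T_H/(T_H − T_C) = 349.15/(349.15 − 280.00) = 5.05.

COP_HP ≈ 5.05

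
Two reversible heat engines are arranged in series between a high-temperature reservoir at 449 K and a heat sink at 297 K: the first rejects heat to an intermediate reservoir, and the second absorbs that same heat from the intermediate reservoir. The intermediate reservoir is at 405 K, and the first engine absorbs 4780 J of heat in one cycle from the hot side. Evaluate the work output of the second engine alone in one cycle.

Heat entering the second stage: Q_m = Q_H·(T_m/T_H) = 4780 × 405.00/449.00 = 4310 J.
Second-stage efficiency η₂ = 1 − T_C/T_m = 1 − 297.00/405.00 = 0.2667, so W₂ = η₂·Q_m = 1150 J.

W₂ ≈ 1150 J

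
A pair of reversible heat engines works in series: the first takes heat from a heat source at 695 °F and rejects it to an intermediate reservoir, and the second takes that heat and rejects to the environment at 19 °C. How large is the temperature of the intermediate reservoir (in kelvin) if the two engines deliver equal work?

T_m ≈ 466.8 K

T_H = 695 °F → (695 − 32) × 5/9 = 368.33 °C = 641.48 K.
T_C = 19 °C → 19 + 273.15 = 292.15 K.
For reversible stages Q_m = Q_H·(T_m/T_H). Setting W₁ = Q_H(1 − T_m/T_H) equal to W₂ = Q_m(1 − T_C/T_m) = Q_H·(T_m − T_C)/T_H gives T_H − T_m = T_m − T_C, so T_m = (T_H + T_C)/2 = (641.48 + 292.15)/2 = 466.8 K.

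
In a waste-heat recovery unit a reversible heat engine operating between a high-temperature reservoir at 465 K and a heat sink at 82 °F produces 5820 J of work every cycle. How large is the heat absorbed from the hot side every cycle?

T_C = 82 °F → (82 − 32) × 5/9 = 27.78 °C = 300.93 K.
Carnot efficiency: η = 1 − T_C/T_H = 1 − 300.93/465.00 = 0.3528.
Q_H = W/η = 5820/0.3528 = 16500 J.

Q_H ≈ 16500 J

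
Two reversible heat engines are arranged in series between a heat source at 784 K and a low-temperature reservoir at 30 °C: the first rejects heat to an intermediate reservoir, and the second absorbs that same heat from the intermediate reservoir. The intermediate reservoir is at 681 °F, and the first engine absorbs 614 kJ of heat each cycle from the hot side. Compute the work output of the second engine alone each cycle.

W₂ ≈ 259 kJ

T_C = 30 °C → 30 + 273.15 = 303.15 K.
T_m = 681 °F → (681 − 32) × 5/9 = 360.56 °C = 633.71 K.
Heat entering the second stage: Q_m = Q_H·(T_m/T_H) = 614 × 633.71/784.00 = 496 kJ.
Second-stage efficiency η₂ = 1 − T_C/T_m = 1 − 303.15/633.71 = 0.5216, so W₂ = η₂·Q_m = 259 kJ.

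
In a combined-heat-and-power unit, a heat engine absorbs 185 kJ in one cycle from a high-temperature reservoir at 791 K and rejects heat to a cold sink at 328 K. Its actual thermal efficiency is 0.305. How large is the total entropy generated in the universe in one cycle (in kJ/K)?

ΔS_univ ≈ 0.1581 kJ/K

W = η·Q_H = 0.305 × 185 = 56.42 kJ, so Q_C = Q_H − W = 128.6 kJ.
The hot reservoir loses entropy Q_H/T_H = 185/791.00 = 0.2339 kJ/K; the cold reservoir gains Q_C/T_C = 128.6/328.00 = 0.3920 kJ/K.
ΔS_univ = −Q_H/T_H + Q_C/T_C = 0.1581 kJ/K (> 0, since η = 0.305 < η_Carnot = 0.585).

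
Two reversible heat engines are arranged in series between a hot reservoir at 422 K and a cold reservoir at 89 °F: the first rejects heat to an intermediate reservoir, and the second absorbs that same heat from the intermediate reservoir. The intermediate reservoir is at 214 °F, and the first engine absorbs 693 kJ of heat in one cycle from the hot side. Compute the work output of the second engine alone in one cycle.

W₂ ≈ 114 kJ

T_C = 89 °F → (89 − 32) × 5/9 = 31.67 °C = 304.82 K.
T_m = 214 °F → (214 − 32) × 5/9 = 101.11 °C = 374.26 K.
Heat entering the second stage: Q_m = Q_H·(T_m/T_H) = 693 × 374.26/422.00 = 615 kJ.
Second-stage efficiency η₂ = 1 − T_C/T_m = 1 − 304.82/374.26 = 0.1856, so W₂ = η₂·Q_m = 114 kJ.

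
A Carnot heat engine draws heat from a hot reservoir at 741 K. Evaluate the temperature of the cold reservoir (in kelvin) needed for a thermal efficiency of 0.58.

From η = 1 − T_C/T_H, T_C = T_H·(1 − η) = 741.00 × (1 − 0.58) = 311.2 K.

T_C ≈ 311.2 K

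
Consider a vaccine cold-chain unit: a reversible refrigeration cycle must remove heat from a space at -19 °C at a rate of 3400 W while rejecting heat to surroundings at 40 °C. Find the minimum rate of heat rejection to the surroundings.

Q̇_H ≈ 4189 W

T_H = 40 °C → 40 + 273.15 = 313.15 K.
T_C = -19 °C → -19 + 273.15 = 254.15 K.
For a reversible cycle Q_H/Q_C = T_H/T_C, so Q_H = Q_C·T_H/T_C = 3400 × 313.15/254.15 = 4189 W.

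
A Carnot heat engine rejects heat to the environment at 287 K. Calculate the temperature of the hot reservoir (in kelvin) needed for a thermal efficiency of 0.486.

T_H ≈ 558 K

From η = 1 − T_C/T_H, solving for T_H gives T_H = T_C/(1 − η) = 287.00/(1 − 0.486) = 558 K.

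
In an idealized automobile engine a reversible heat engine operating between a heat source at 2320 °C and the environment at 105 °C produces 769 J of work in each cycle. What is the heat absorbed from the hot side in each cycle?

Q_H ≈ 900.3 J

T_H = 2320 °C → 2320 + 273.15 = 2593.15 K.
T_C = 105 °C → 105 + 273.15 = 378.15 K.
Since the cycle is reversible, η = 1 − T_C/T_H = 1 − 378.15/2593.15 = 0.8542.
Q_H = W/η = 769/0.8542 = 900.3 J.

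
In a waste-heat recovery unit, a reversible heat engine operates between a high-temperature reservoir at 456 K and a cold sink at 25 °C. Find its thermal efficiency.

T_C = 25 °C → 25 + 273.15 = 298.15 K.
Since the cycle is reversible, η = 1 − T_C/T_H = 1 − 298.15/456.00 = 0.346.

η ≈ 0.346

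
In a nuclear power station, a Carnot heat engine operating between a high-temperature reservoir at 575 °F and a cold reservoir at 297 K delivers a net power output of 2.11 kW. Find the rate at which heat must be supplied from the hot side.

Q̇_H ≈ 4.366 kW

T_H = 575 °F → (575 − 32) × 5/9 = 301.67 °C = 574.82 K.
For a reversible engine, η = 1 − T_C/T_H = 1 − 297.00/574.82 = 0.4833.
Q_H = W/η = 2.11/0.4833 = 4.366 kW.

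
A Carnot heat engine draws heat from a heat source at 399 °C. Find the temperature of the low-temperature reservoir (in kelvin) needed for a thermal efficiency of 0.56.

T_C ≈ 296 K

T_H = 399 °C → 399 + 273.15 = 672.15 K.
From η = 1 − T_C/T_H, T_C = T_H·(1 − η) = 672.15 × (1 − 0.56) = 296 K.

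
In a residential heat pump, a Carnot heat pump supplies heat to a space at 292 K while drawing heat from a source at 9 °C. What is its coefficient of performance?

T_C = 9 °C → 9 + 273.15 = 282.15 K.
The Carnot heat-pump COP is COP_HP = T_H/(T_H − T_C) = 292.00/(292.00 − 282.15) = 29.6.

COP_HP ≈ 29.6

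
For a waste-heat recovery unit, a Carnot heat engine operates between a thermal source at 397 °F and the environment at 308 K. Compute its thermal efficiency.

T_H = 397 °F → (397 − 32) × 5/9 = 202.78 °C = 475.93 K.
Since the cycle is reversible, η = 1 − T_C/T_H = 1 − 308.00/475.93 = 0.3528.

η ≈ 0.3528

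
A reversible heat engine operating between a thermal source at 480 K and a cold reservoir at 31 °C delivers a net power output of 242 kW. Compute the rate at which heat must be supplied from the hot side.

Q̇_H ≈ 660.6 kW

T_C = 31 °C → 31 + 273.15 = 304.15 K.
For a reversible engine, η = 1 − T_C/T_H = 1 − 304.15/480.00 = 0.3664.
Q_H = W/η = 242/0.3664 = 660.6 kW.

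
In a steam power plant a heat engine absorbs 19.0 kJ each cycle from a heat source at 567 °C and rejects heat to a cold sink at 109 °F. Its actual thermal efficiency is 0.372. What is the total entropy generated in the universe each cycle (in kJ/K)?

T_H = 567 °C → 567 + 273.15 = 840.15 K.
T_C = 109 °F → (109 − 32) × 5/9 = 42.78 °C = 315.93 K.
W = η·Q_H = 0.372 × 19.0 = 7.068 kJ, so Q_C = Q_H − W = 11.93 kJ.
The hot reservoir loses entropy Q_H/T_H = 19.0/840.15 = 0.02262 kJ/K; the cold reservoir gains Q_C/T_C = 11.93/315.93 = 0.03777 kJ/K.
ΔS_univ = −Q_H/T_H + Q_C/T_C = 0.0152 kJ/K (> 0, since η = 0.372 < η_Carnot = 0.624).

ΔS_univ ≈ 0.0152 kJ/K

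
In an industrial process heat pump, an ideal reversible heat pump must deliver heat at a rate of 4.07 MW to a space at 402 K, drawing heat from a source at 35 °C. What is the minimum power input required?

Ẇ_in ≈ 0.9502 MW

T_C = 35 °C → 35 + 273.15 = 308.15 K.
The Carnot heat-pump COP is COP_HP = T_H/(T_H − T_C) = 402.00/93.85 = 4.2834.
W = Q_H/COP_HP = 4.07/4.2834 = 0.9502 MW.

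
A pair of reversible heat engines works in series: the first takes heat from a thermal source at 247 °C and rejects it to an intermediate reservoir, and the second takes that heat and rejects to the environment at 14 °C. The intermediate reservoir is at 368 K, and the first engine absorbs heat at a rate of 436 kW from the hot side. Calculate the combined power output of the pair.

Ẇ_total ≈ 195 kW

T_H = 247 °C → 247 + 273.15 = 520.15 K.
T_C = 14 °C → 14 + 273.15 = 287.15 K.
Two reversible stages in series are equivalent to a single Carnot engine between T_H and T_C, so η_total = 1 − T_C/T_H = 1 − 287.15/520.15 = 0.4479.
W_total = η_total · Q_H = 0.4479 × 436 = 195 kW.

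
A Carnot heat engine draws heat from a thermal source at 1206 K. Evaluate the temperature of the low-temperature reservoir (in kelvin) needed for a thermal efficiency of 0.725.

T_C ≈ 332 K

From η = 1 − T_C/T_H, T_C = T_H·(1 − η) = 1206.00 × (1 − 0.725) = 332 K.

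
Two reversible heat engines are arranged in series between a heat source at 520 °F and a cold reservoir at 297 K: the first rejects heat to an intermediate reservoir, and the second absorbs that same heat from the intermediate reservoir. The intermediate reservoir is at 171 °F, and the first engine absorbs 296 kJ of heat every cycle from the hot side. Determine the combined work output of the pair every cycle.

W_total ≈ 134 kJ

T_H = 520 °F → (520 − 32) × 5/9 = 271.11 °C = 544.26 K.
Two reversible stages in series are equivalent to a single Carnot engine between T_H and T_C, so η_total = 1 − T_C/T_H = 1 − 297.00/544.26 = 0.4543.
W_total = η_total · Q_H = 0.4543 × 296 = 134 kJ.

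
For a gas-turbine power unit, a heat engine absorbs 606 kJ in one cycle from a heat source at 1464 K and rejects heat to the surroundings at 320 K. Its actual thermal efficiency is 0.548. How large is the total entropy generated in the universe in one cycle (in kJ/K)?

W = η·Q_H = 0.548 × 606 = 332.1 kJ, so Q_C = Q_H − W = 273.9 kJ.
Reservoir entropy changes: ΔS_H = −Q_H/T_H = −606/1464.00 = -0.4139 kJ/K and ΔS_C = +Q_C/T_C = 273.9/320.00 = 0.8560 kJ/K.
ΔS_univ = −Q_H/T_H + Q_C/T_C = 0.4420 kJ/K (> 0, since η = 0.548 < η_Carnot = 0.781).

ΔS_univ ≈ 0.4420 kJ/K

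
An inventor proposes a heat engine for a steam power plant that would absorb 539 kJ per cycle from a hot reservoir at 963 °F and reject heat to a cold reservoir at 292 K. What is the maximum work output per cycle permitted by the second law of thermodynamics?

T_H = 963 °F → (963 − 32) × 5/9 = 517.22 °C = 790.37 K.
The upper bound on efficiency is η_max = 1 − T_C/T_H = 1 − 292.00/790.37 = 0.6306.
W_max = η_max · Q_H = 0.6306 × 539 = 340 kJ.

W_max ≈ 340 kJ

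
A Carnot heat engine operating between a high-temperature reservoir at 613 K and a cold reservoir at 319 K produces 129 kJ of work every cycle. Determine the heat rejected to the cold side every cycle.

η_rev = 1 − T_C/T_H = 1 − 319.00/613.00 = 0.4796.
Since Q_C/Q_H = T_C/T_H and Q_H = W/η, Q_C = W·T_C/(T_H − T_C) = 129 × 319.00/294.00 = 140 kJ.

Q_C ≈ 140 kJ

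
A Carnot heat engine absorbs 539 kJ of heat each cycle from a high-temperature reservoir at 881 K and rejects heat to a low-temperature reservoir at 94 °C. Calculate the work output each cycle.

W ≈ 314.4 kJ

T_C = 94 °C → 94 + 273.15 = 367.15 K.
For a reversible engine, η = 1 − T_C/T_H = 1 − 367.15/881.00 = 0.5833.
W = η·Q_H = 0.5833 × 539 = 314.4 kJ.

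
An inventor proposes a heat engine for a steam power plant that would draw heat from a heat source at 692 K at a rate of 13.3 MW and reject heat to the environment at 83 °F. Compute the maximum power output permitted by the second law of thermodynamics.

Ẇ_max ≈ 7.51 MW

T_C = 83 °F → (83 − 32) × 5/9 = 28.33 °C = 301.48 K.
The upper bound on efficiency is η_max = 1 − T_C/T_H = 1 − 301.48/692.00 = 0.5643.
W_max = η_max · Q_H = 0.5643 × 13.3 = 7.51 MW.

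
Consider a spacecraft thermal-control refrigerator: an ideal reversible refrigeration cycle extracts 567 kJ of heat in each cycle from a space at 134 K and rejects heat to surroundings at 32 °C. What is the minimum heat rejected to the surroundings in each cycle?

Q_H ≈ 1290 kJ

T_H = 32 °C → 32 + 273.15 = 305.15 K.
For a reversible cycle Q_H/Q_C = T_H/T_C, so Q_H = Q_C·T_H/T_C = 567 × 305.15/134.00 = 1290 kJ.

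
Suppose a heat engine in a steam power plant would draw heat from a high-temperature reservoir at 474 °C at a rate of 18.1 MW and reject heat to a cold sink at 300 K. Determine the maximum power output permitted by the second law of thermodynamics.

Ẇ_max ≈ 10.8 MW

T_H = 474 °C → 474 + 273.15 = 747.15 K.
No engine can exceed the Carnot limit: η_max = 1 − T_C/T_H = 1 − 300.00/747.15 = 0.5985.
W_max = η_max · Q_H = 0.5985 × 18.1 = 10.8 MW.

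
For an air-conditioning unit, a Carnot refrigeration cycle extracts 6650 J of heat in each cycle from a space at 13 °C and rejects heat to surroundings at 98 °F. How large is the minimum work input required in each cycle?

T_H = 98 °F → (98 − 32) × 5/9 = 36.67 °C = 309.82 K.
T_C = 13 °C → 13 + 273.15 = 286.15 K.
Carnot COP: COP_R = T_C/(T_H − T_C) = 286.15/23.67 = 12.0908.
W = Q_C/COP_R = 6650/12.0908 = 550 J.

W_in ≈ 550 J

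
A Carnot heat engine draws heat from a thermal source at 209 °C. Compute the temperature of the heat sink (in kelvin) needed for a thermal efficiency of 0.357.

T_H = 209 °C → 209 + 273.15 = 482.15 K.
From η = 1 − T_C/T_H, T_C = T_H·(1 − η) = 482.15 × (1 − 0.357) = 310 K.

T_C ≈ 310 K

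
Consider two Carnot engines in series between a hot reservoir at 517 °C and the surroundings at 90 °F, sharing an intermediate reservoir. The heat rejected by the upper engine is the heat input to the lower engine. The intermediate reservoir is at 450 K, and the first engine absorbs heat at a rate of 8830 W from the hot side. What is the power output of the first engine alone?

Ẇ₁ ≈ 3801 W

T_H = 517 °C → 517 + 273.15 = 790.15 K.
T_C = 90 °F → (90 − 32) × 5/9 = 32.22 °C = 305.37 K.
First-stage efficiency η₁ = 1 − T_m/T_H = 1 − 450.00/790.15 = 0.4305.
W₁ = η₁·Q_H = 0.4305 × 8830 = 3801 W.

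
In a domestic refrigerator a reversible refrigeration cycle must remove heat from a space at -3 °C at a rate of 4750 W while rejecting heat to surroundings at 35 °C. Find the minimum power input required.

T_H = 35 °C → 35 + 273.15 = 308.15 K.
T_C = -3 °C → -3 + 273.15 = 270.15 K.
For a reversible refrigerator, COP_R = T_C/(T_H − T_C) = 270.15/38.00 = 7.1092.
W = Q_C/COP_R = 4750/7.1092 = 668 W.

Ẇ_in ≈ 668 W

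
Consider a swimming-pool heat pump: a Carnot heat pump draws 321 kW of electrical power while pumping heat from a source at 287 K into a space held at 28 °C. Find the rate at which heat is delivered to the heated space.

Q̇_H ≈ 6830 kW

T_H = 28 °C → 28 + 273.15 = 301.15 K.
Reversible heating COP: COP_HP = T_H/(T_H − T_C) = 301.15/14.15 = 21.2827.
Q_H = COP_HP · W = 21.2827 × 321 = 6830 kW.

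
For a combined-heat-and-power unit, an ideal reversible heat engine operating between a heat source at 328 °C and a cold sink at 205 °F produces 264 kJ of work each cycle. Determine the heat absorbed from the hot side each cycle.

T_H = 328 °C → 328 + 273.15 = 601.15 K.
T_C = 205 °F → (205 − 32) × 5/9 = 96.11 °C = 369.26 K.
Since the cycle is reversible, η = 1 − T_C/T_H = 1 − 369.26/601.15 = 0.3857.
Q_H = W/η = 264/0.3857 = 684 kJ.

Q_H ≈ 684 kJ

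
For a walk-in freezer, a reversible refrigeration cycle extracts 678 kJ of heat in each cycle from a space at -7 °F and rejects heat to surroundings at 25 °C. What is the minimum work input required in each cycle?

T_H = 25 °C → 25 + 273.15 = 298.15 K.
T_C = -7 °F → (-7 − 32) × 5/9 = -21.67 °C = 251.48 K.
For a reversible refrigerator, COP_R = T_C/(T_H − T_C) = 251.48/46.67 = 5.3889.
W = Q_C/COP_R = 678/5.3889 = 126 kJ.

W_in ≈ 126 kJ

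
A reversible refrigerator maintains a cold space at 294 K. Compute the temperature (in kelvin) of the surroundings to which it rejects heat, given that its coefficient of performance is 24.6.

COP_R = T_C/(T_H − T_C) ⇒ T_H = T_C·(1 + 1/COP_R) = 294.00 × (1 + 1/24.6) = 306 K.

T_H ≈ 306 K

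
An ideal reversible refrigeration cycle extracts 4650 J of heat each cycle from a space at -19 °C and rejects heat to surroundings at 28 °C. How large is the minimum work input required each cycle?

T_H = 28 °C → 28 + 273.15 = 301.15 K.
T_C = -19 °C → -19 + 273.15 = 254.15 K.
For a reversible refrigerator, COP_R = T_C/(T_H − T_C) = 254.15/47.00 = 5.4074.
W = Q_C/COP_R = 4650/5.4074 = 860 J.

W_in ≈ 860 J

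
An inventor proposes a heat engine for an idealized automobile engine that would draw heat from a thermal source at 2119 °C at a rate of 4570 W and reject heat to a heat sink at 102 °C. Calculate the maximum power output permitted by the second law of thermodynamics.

T_H = 2119 °C → 2119 + 273.15 = 2392.15 K.
T_C = 102 °C → 102 + 273.15 = 375.15 K.
The second-law ceiling is the Carnot efficiency, η_max = 1 − T_C/T_H = 1 − 375.15/2392.15 = 0.8432.
W_max = η_max · Q_H = 0.8432 × 4570 = 3853 W.

Ẇ_max ≈ 3853 W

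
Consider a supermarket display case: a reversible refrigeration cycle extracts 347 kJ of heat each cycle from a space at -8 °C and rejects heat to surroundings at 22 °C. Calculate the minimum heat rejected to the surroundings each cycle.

T_H = 22 °C → 22 + 273.15 = 295.15 K.
T_C = -8 °C → -8 + 273.15 = 265.15 K.
For a reversible cycle Q_H/Q_C = T_H/T_C, so Q_H = Q_C·T_H/T_C = 347 × 295.15/265.15 = 386 kJ.

Q_H ≈ 386 kJ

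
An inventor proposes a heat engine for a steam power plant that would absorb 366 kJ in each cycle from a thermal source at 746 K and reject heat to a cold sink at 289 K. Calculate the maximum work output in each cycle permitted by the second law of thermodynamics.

No engine can exceed the Carnot limit: η_max = 1 − T_C/T_H = 1 − 289.00/746.00 = 0.6126.
W_max = η_max · Q_H = 0.6126 × 366 = 224 kJ.

W_max ≈ 224 kJ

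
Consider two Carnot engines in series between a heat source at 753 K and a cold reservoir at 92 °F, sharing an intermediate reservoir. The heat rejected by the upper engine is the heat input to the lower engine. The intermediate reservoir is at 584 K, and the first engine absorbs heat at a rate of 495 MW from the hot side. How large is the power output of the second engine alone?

Ẇ₂ ≈ 182 MW

T_C = 92 °F → (92 − 32) × 5/9 = 33.33 °C = 306.48 K.
Heat entering the second stage: Q_m = Q_H·(T_m/T_H) = 495 × 584.00/753.00 = 384 MW.
Second-stage efficiency η₂ = 1 − T_C/T_m = 1 − 306.48/584.00 = 0.4752, so W₂ = η₂·Q_m = 182 MW.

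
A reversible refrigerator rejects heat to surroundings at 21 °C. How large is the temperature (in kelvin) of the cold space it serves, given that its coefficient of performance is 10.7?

T_H = 21 °C → 21 + 273.15 = 294.15 K.
COP_R = T_C/(T_H − T_C) ⇒ T_C = T_H·COP_R/(1 + COP_R) = 294.15 × 10.7/(1 + 10.7) = 269 K.

T_C ≈ 269 K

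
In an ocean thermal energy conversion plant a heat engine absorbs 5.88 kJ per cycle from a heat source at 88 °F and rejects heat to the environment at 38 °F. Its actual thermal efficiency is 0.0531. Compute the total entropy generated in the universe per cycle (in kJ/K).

T_H = 88 °F → (88 − 32) × 5/9 = 31.11 °C = 304.26 K.
T_C = 38 °F → (38 − 32) × 5/9 = 3.33 °C = 276.48 K.
W = η·Q_H = 0.0531 × 5.88 = 0.3122 kJ, so Q_C = Q_H − W = 5.568 kJ.
The hot reservoir loses entropy Q_H/T_H = 5.88/304.26 = 0.01933 kJ/K; the cold reservoir gains Q_C/T_C = 5.568/276.48 = 0.02014 kJ/K.
ΔS_univ = −Q_H/T_H + Q_C/T_C = 8.123e-04 kJ/K (> 0, since η = 0.0531 < η_Carnot = 0.091).

ΔS_univ ≈ 8.123e-04 kJ/K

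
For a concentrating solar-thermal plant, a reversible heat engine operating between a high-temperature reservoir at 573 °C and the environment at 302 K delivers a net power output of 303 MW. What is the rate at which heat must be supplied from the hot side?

T_H = 573 °C → 573 + 273.15 = 846.15 K.
Carnot efficiency: η = 1 − T_C/T_H = 1 − 302.00/846.15 = 0.6431.
Q_H = W/η = 303/0.6431 = 471.2 MW.

Q̇_H ≈ 471.2 MW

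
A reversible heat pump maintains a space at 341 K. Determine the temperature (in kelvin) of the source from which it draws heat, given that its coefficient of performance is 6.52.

COP_HP = T_H/(T_H − T_C) ⇒ T_C = T_H·(COP_HP − 1)/COP_HP = 341.00 × (6.52 − 1)/6.52 = 288.7 K.

T_C ≈ 288.7 K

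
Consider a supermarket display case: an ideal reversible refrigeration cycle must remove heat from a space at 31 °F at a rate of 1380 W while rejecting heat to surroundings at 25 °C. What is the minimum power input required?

Ẇ_in ≈ 129 W

T_H = 25 °C → 25 + 273.15 = 298.15 K.
T_C = 31 °F → (31 − 32) × 5/9 = -0.56 °C = 272.59 K.
Carnot COP: COP_R = T_C/(T_H − T_C) = 272.59/25.56 = 10.6667.
W = Q_C/COP_R = 1380/10.6667 = 129 W.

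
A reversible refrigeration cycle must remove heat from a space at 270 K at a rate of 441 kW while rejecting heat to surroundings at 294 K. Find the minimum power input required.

For a reversible refrigerator, COP_R = T_C/(T_H − T_C) = 270.00/24.00 = 11.2500.
W = Q_C/COP_R = 441/11.2500 = 39.2 kW.

Ẇ_in ≈ 39.2 kW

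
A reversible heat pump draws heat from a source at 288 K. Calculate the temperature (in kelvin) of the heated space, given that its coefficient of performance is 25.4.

T_H ≈ 300 K

COP_HP = T_H/(T_H − T_C) ⇒ T_H = T_C·COP_HP/(COP_HP − 1) = 288.00 × 25.4/(25.4 − 1) = 300 K.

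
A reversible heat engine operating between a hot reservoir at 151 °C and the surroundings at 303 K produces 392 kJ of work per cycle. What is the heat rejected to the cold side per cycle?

Q_C ≈ 980.4 kJ

T_H = 151 °C → 151 + 273.15 = 424.15 K.
Since the cycle is reversible, η = 1 − T_C/T_H = 1 − 303.00/424.15 = 0.2856.
Since Q_C/Q_H = T_C/T_H and Q_H = W/η, Q_C = W·T_C/(T_H − T_C) = 392 × 303.00/121.15 = 980.4 kJ.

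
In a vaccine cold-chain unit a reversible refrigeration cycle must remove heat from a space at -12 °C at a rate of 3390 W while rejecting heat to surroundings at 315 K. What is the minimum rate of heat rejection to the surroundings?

Q̇_H ≈ 4089 W

T_C = -12 °C → -12 + 273.15 = 261.15 K.
For a reversible cycle Q_H/Q_C = T_H/T_C, so Q_H = Q_C·T_H/T_C = 3390 × 315.00/261.15 = 4089 W.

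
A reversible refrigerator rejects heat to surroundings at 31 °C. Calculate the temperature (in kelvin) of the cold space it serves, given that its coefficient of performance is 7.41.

T_H = 31 °C → 31 + 273.15 = 304.15 K.
COP_R = T_C/(T_H − T_C) ⇒ T_C = T_H·COP_R/(1 + COP_R) = 304.15 × 7.41/(1 + 7.41) = 268 K.

T_C ≈ 268 K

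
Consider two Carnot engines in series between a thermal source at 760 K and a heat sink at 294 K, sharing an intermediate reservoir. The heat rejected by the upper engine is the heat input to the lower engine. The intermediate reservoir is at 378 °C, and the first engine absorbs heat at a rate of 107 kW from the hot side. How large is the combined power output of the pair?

Ẇ_total ≈ 65.6 kW

Two reversible stages in series are equivalent to a single Carnot engine between T_H and T_C, so η_total = 1 − T_C/T_H = 1 − 294.00/760.00 = 0.6132.
W_total = η_total · Q_H = 0.6132 × 107 = 65.6 kW.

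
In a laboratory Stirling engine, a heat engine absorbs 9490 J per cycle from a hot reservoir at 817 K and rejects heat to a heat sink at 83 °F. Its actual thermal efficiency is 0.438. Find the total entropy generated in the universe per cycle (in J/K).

T_C = 83 °F → (83 − 32) × 5/9 = 28.33 °C = 301.48 K.
W = η·Q_H = 0.438 × 9490 = 4157 J, so Q_C = Q_H − W = 5333 J.
The hot reservoir loses entropy Q_H/T_H = 9490/817.00 = 11.62 J/K; the cold reservoir gains Q_C/T_C = 5333/301.48 = 17.69 J/K.
ΔS_univ = −Q_H/T_H + Q_C/T_C = 6.07 J/K (> 0, since η = 0.438 < η_Carnot = 0.631).

ΔS_univ ≈ 6.07 J/K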